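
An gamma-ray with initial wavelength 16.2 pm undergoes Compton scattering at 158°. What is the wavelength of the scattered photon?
20.8759 pm

Using the Compton scattering formula:
λ' = λ + Δλ = λ + λ_C(1 - cos θ)

Given:
- Initial wavelength λ = 16.2 pm
- Scattering angle θ = 158°
- Compton wavelength λ_C ≈ 2.4263 pm

Calculate the shift:
Δλ = 2.4263 × (1 - cos(158°))
Δλ = 2.4263 × 1.9272
Δλ = 4.6759 pm

Final wavelength:
λ' = 16.2 + 4.6759 = 20.8759 pm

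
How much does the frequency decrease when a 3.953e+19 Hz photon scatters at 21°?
8.225e+17 Hz (decrease)

Convert frequency to wavelength (c = 299792458 m/s):
λ₀ = c/f₀ = 299792458/3.953e+19 = 7.5839225e-12 m = 7.5839 pm

Calculate Compton shift:
Δλ = λ_C(1 - cos(21°)) = 0.1612 pm

Final wavelength:
λ' = λ₀ + Δλ = 7.5839 + 0.1612 = 7.7451 pm

Final frequency:
f' = c/λ' = 299792458/7.7450770e-12 = 3.8707486e+19 Hz

Frequency shift (decrease):
Δf = f₀ - f' = 3.953e+19 - 3.8707486e+19 = 8.225e+17 Hz

(Intermediate values are shown rounded; full precision is carried through to the final answer.)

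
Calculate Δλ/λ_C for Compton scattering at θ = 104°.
1.2419 λ_C

The Compton shift formula is:
Δλ = λ_C(1 - cos θ)

Dividing both sides by λ_C:
Δλ/λ_C = 1 - cos θ

For θ = 104°:
Δλ/λ_C = 1 - cos(104°)
Δλ/λ_C = 1 - -0.2419
Δλ/λ_C = 1.2419

This means the shift is 1.2419 × λ_C = 3.0133 pm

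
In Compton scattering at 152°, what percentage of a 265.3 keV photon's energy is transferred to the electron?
0.4943 (or 49.43%)

Calculate initial and final photon energies:

Initial: E₀ = 265.3 keV → λ₀ = 4.6734 pm
Compton shift: Δλ = 4.5686 pm
Final wavelength: λ' = 9.2420 pm
Final energy: E' = 134.1534 keV

Fractional energy loss:
(E₀ - E')/E₀ = (265.3000 - 134.1534)/265.3000
= 131.1466/265.3000
= 0.4943
= 49.43%

(Intermediate values are shown rounded; full precision is carried through to the final answer.)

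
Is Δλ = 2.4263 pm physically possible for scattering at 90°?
Yes, consistent

Calculate the expected shift for θ = 90°:

Δλ_expected = λ_C(1 - cos(90°))
Δλ_expected = 2.4263 × (1 - cos(90°))
Δλ_expected = 2.4263 × 1.0000
Δλ_expected = 2.4263 pm

Given shift: 2.4263 pm
Expected shift: 2.4263 pm
Difference: 0.0000 pm

The values match. This is consistent with Compton scattering at the stated angle.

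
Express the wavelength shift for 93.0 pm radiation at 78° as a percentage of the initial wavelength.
2.0665%

Calculate the Compton shift:
Δλ = λ_C(1 - cos(78°))
Δλ = 2.4263 × (1 - cos(78°))
Δλ = 2.4263 × 0.7921
Δλ = 1.9219 pm

Percentage change:
(Δλ/λ₀) × 100 = (1.9219/93.0) × 100
= 2.0665%

(Intermediate values are shown rounded; full precision is carried through to the final answer.)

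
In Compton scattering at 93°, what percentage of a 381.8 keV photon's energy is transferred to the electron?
0.4402 (or 44.02%)

Calculate initial and final photon energies:

Initial: E₀ = 381.8 keV → λ₀ = 3.2474 pm
Compton shift: Δλ = 2.5533 pm
Final wavelength: λ' = 5.8007 pm
Final energy: E' = 213.7418 keV

Fractional energy loss:
(E₀ - E')/E₀ = (381.8000 - 213.7418)/381.8000
= 168.0582/381.8000
= 0.4402
= 44.02%

(Intermediate values are shown rounded; full precision is carried through to the final answer.)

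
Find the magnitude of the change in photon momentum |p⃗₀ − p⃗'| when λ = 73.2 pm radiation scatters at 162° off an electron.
1.7338e-23 kg·m/s

Photon momentum magnitude is p = h/λ.

Initial momentum:
p₀ = h/λ = 6.6261e-34/7.3200e-11 = 9.0520e-24 kg·m/s

After scattering:
λ' = λ + Δλ = 73.2 + 4.7339 = 77.9339 pm
p' = h/λ' = 6.6261e-34/7.7934e-11 = 8.5022e-24 kg·m/s

Momentum is a vector; the scattered photon's direction makes angle θ = 162° with the incident direction. The magnitude of the vector change Δp⃗ = p⃗₀ − p⃗' is found from the law of cosines:
|Δp⃗|² = p₀² + p'² − 2p₀p'cos θ
|Δp⃗|² = (9.0520e-24)² + (8.5022e-24)² − 2·9.0520e-24·8.5022e-24·cos(162°)
|Δp⃗| = 1.7338e-23 kg·m/s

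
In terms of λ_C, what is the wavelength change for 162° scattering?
1.9511 λ_C

The Compton shift formula is:
Δλ = λ_C(1 - cos θ)

Dividing both sides by λ_C:
Δλ/λ_C = 1 - cos θ

For θ = 162°:
Δλ/λ_C = 1 - cos(162°)
Δλ/λ_C = 1 - -0.9511
Δλ/λ_C = 1.9511

This means the shift is 1.9511 × λ_C = 4.7339 pm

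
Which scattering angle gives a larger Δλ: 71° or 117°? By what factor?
117° produces the larger shift by a factor of 2.156

Calculate both shifts using Δλ = λ_C(1 - cos θ):

For θ₁ = 71°:
Δλ₁ = 2.4263 × (1 - cos(71°))
Δλ₁ = 2.4263 × 0.6744
Δλ₁ = 1.6364 pm

For θ₂ = 117°:
Δλ₂ = 2.4263 × (1 - cos(117°))
Δλ₂ = 2.4263 × 1.4540
Δλ₂ = 3.5278 pm

The 117° angle produces the larger shift.
Ratio: 3.5278/1.6364 = 2.156

(Intermediate values are shown rounded; full precision is carried through to the final answer.)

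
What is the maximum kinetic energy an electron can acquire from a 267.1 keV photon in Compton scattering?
136.5145 keV

Maximum energy transfer occurs at θ = 180° (backscattering).

Initial photon: E₀ = 267.1 keV → λ₀ = 4.6419 pm

Maximum Compton shift (at 180°):
Δλ_max = 2λ_C = 2 × 2.4263 = 4.8526 pm

Final wavelength:
λ' = 4.6419 + 4.8526 = 9.4945 pm

Minimum photon energy (maximum energy to electron):
E'_min = hc/λ' = 130.5855 keV

Maximum electron kinetic energy:
K_max = E₀ - E'_min = 267.1000 - 130.5855 = 136.5145 keV

(Intermediate values are shown rounded; full precision is carried through to the final answer.)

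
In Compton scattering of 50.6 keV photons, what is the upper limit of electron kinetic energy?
8.3645 keV

Maximum energy transfer occurs at θ = 180° (backscattering).

Initial photon: E₀ = 50.6 keV → λ₀ = 24.5028 pm

Maximum Compton shift (at 180°):
Δλ_max = 2λ_C = 2 × 2.4263 = 4.8526 pm

Final wavelength:
λ' = 24.5028 + 4.8526 = 29.3554 pm

Minimum photon energy (maximum energy to electron):
E'_min = hc/λ' = 42.2355 keV

Maximum electron kinetic energy:
K_max = E₀ - E'_min = 50.6000 - 42.2355 = 8.3645 keV

(Intermediate values are shown rounded; full precision is carried through to the final answer.)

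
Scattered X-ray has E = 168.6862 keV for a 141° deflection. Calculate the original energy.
408.1001 keV

Convert final energy to wavelength (hc ≈ 1239.842 keV·pm):
λ' = hc/E' = 1239.842 / 168.6862 = 7.3500 pm

Calculate the Compton shift:
Δλ = λ_C(1 - cos(141°))
Δλ = 2.4263 × (1 - cos(141°))
Δλ = 4.3119 pm

Initial wavelength:
λ = λ' - Δλ = 7.3500 - 4.3119 = 3.0381 pm

Initial energy:
E = hc/λ = 1239.842 / 3.0381 = 408.1001 keV

(Intermediate values are shown rounded; full precision is carried through to the final answer.)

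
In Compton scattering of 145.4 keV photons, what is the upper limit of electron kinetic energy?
52.7343 keV

Maximum energy transfer occurs at θ = 180° (backscattering).

Initial photon: E₀ = 145.4 keV → λ₀ = 8.5271 pm

Maximum Compton shift (at 180°):
Δλ_max = 2λ_C = 2 × 2.4263 = 4.8526 pm

Final wavelength:
λ' = 8.5271 + 4.8526 = 13.3797 pm

Minimum photon energy (maximum energy to electron):
E'_min = hc/λ' = 92.6657 keV

Maximum electron kinetic energy:
K_max = E₀ - E'_min = 145.4000 - 92.6657 = 52.7343 keV

(Intermediate values are shown rounded; full precision is carried through to the final answer.)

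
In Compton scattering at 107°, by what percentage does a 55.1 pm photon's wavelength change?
5.6909%

Calculate the Compton shift:
Δλ = λ_C(1 - cos(107°))
Δλ = 2.4263 × (1 - cos(107°))
Δλ = 2.4263 × 1.2924
Δλ = 3.1357 pm

Percentage change:
(Δλ/λ₀) × 100 = (3.1357/55.1) × 100
= 5.6909%

(Intermediate values are shown rounded; full precision is carried through to the final answer.)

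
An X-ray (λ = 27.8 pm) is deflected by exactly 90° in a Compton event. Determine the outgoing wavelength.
30.2263 pm

Using the Compton formula: λ' = λ + λ_C(1 − cos θ)

For θ = 90°, cos θ = 0 (exact) = 0.0000, so:
1 − cos 90° = 1 − (0) = 1.0000

Δλ = λ_C × 1.0000 = 2.4263 × 1.0000 = 2.4263 pm

λ' = 27.8 + 2.4263 = 30.2263 pm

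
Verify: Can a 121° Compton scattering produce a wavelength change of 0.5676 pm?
No, inconsistent

Calculate the expected shift for θ = 121°:

Δλ_expected = λ_C(1 - cos(121°))
Δλ_expected = 2.4263 × (1 - cos(121°))
Δλ_expected = 2.4263 × 1.5150
Δλ_expected = 3.6760 pm

Given shift: 0.5676 pm
Expected shift: 3.6760 pm
Difference: 3.1083 pm

The values do not match. The given shift corresponds to θ ≈ 40.0°, not 121°.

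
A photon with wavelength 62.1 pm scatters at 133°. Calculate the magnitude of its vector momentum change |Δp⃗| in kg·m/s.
1.8968e-23 kg·m/s

Photon momentum magnitude is p = h/λ.

Initial momentum:
p₀ = h/λ = 6.6261e-34/6.2100e-11 = 1.0670e-23 kg·m/s

After scattering:
λ' = λ + Δλ = 62.1 + 4.0810 = 66.1810 pm
p' = h/λ' = 6.6261e-34/6.6181e-11 = 1.0012e-23 kg·m/s

Momentum is a vector; the scattered photon's direction makes angle θ = 133° with the incident direction. The magnitude of the vector change Δp⃗ = p⃗₀ − p⃗' is found from the law of cosines:
|Δp⃗|² = p₀² + p'² − 2p₀p'cos θ
|Δp⃗|² = (1.0670e-23)² + (1.0012e-23)² − 2·1.0670e-23·1.0012e-23·cos(133°)
|Δp⃗| = 1.8968e-23 kg·m/s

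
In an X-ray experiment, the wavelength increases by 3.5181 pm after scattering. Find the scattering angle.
116.74°

From the Compton formula Δλ = λ_C(1 - cos θ), we can solve for θ:

cos θ = 1 - Δλ/λ_C

Given:
- Δλ = 3.5181 pm
- λ_C = h/(m_e·c) ≈ 2.42631024 pm

cos θ = 1 - 3.5181/2.42631024
cos θ = 1 - 1.449979
cos θ = -0.449979

θ = arccos(-0.449979)
θ = 116.74°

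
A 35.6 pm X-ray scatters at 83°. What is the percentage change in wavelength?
5.9849%

Calculate the Compton shift:
Δλ = λ_C(1 - cos(83°))
Δλ = 2.4263 × (1 - cos(83°))
Δλ = 2.4263 × 0.8781
Δλ = 2.1306 pm

Percentage change:
(Δλ/λ₀) × 100 = (2.1306/35.6) × 100
= 5.9849%

(Intermediate values are shown rounded; full precision is carried through to the final answer.)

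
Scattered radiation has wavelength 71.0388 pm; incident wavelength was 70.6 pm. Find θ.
35.00°

First find the wavelength shift:
Δλ = λ' - λ = 71.0388 - 70.6 = 0.4388 pm

Using Δλ = λ_C(1 - cos θ), with λ_C = h/(m_e·c) ≈ 2.42631024 pm:
cos θ = 1 - Δλ/λ_C
cos θ = 1 - 0.4388/2.42631024
cos θ = 0.819149

θ = arccos(0.819149)
θ = 35.00°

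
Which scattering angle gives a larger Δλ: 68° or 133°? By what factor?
133° produces the larger shift by a factor of 2.690

Calculate both shifts using Δλ = λ_C(1 - cos θ):

For θ₁ = 68°:
Δλ₁ = 2.4263 × (1 - cos(68°))
Δλ₁ = 2.4263 × 0.6254
Δλ₁ = 1.5174 pm

For θ₂ = 133°:
Δλ₂ = 2.4263 × (1 - cos(133°))
Δλ₂ = 2.4263 × 1.6820
Δλ₂ = 4.0810 pm

The 133° angle produces the larger shift.
Ratio: 4.0810/1.5174 = 2.690

(Intermediate values are shown rounded; full precision is carried through to the final answer.)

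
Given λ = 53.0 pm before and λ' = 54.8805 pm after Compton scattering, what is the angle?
77.00°

First find the wavelength shift:
Δλ = λ' - λ = 54.8805 - 53.0 = 1.8805 pm

Using Δλ = λ_C(1 - cos θ), with λ_C = h/(m_e·c) ≈ 2.42631024 pm:
cos θ = 1 - Δλ/λ_C
cos θ = 1 - 1.8805/2.42631024
cos θ = 0.224955

θ = arccos(0.224955)
θ = 77.00°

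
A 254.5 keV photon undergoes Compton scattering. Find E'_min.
127.4994 keV (at θ = 180°)

The scattered photon has minimum energy when its wavelength is maximum, i.e., when the Compton shift Δλ = λ_C(1 − cos θ) is maximum. This occurs at θ = 180° (backscattering), giving Δλ_max = 2λ_C = 4.8526 pm.

Initial wavelength: λ₀ = hc/E₀ = 4.8717 pm
Maximum final wavelength: λ'_max = λ₀ + 2λ_C = 4.8717 + 4.8526 = 9.7243 pm
Minimum final energy: E'_min = hc/λ'_max = 127.4994 keV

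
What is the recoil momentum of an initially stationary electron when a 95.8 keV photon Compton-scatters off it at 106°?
7.4125e-23 kg·m/s

The electron is initially at rest, so by conservation of momentum:
p⃗_e = p⃗₀ − p⃗'  (incident photon momentum minus scattered photon momentum)

Photon momentum magnitudes (p = h/λ = E/c):
λ₀ = hc/E₀ = 12.9420 pm → p₀ = h/λ₀ = 5.1198e-23 kg·m/s
Δλ = λ_C(1 − cos 106°) = 3.0951 pm
λ' = 16.0371 pm → p' = h/λ' = 4.1317e-23 kg·m/s

The scattered photon makes angle θ = 106° with the incident direction, so by the law of cosines:
|p⃗_e|² = p₀² + p'² − 2p₀p'cos θ
|p⃗_e|² = (5.1198e-23)² + (4.1317e-23)² − 2·5.1198e-23·4.1317e-23·cos(106°)
|p⃗_e| = 7.4125e-23 kg·m/s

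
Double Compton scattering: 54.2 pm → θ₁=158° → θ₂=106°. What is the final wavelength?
61.9710 pm

Apply Compton shift twice:

First scattering at θ₁ = 158°:
Δλ₁ = λ_C(1 - cos(158°))
Δλ₁ = 2.4263 × 1.9272
Δλ₁ = 4.6759 pm

After first scattering:
λ₁ = 54.2 + 4.6759 = 58.8759 pm

Second scattering at θ₂ = 106°:
Δλ₂ = λ_C(1 - cos(106°))
Δλ₂ = 2.4263 × 1.2756
Δλ₂ = 3.0951 pm

Final wavelength:
λ₂ = 58.8759 + 3.0951 = 61.9710 pm

Total shift: Δλ_total = 4.6759 + 3.0951 = 7.7710 pm

(Intermediate values are shown rounded; full precision is carried through to the final answer.)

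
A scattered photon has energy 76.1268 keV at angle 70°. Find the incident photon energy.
84.4000 keV

Convert final energy to wavelength (hc ≈ 1239.842 keV·pm):
λ' = hc/E' = 1239.842 / 76.1268 = 16.2865 pm

Calculate the Compton shift:
Δλ = λ_C(1 - cos(70°))
Δλ = 2.4263 × (1 - cos(70°))
Δλ = 1.5965 pm

Initial wavelength:
λ = λ' - Δλ = 16.2865 - 1.5965 = 14.6901 pm

Initial energy:
E = hc/λ = 1239.842 / 14.6901 = 84.4000 keV

(Intermediate values are shown rounded; full precision is carried through to the final answer.)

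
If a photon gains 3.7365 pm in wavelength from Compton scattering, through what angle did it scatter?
122.68°

From the Compton formula Δλ = λ_C(1 - cos θ), we can solve for θ:

cos θ = 1 - Δλ/λ_C

Given:
- Δλ = 3.7365 pm
- λ_C = h/(m_e·c) ≈ 2.42631024 pm

cos θ = 1 - 3.7365/2.42631024
cos θ = 1 - 1.539993
cos θ = -0.539993

θ = arccos(-0.539993)
θ = 122.68°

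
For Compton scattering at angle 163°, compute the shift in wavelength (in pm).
4.7466 pm

Using the Compton scattering formula:
Δλ = λ_C(1 - cos θ)

where λ_C = h/(m_e·c) ≈ 2.4263 pm is the Compton wavelength of an electron.

For θ = 163°:
cos(163°) = -0.9563
1 - cos(163°) = 1.9563

Δλ = 2.4263 × 1.9563
Δλ = 4.7466 pm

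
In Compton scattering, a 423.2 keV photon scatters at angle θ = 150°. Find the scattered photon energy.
166.2602 keV

First convert energy to wavelength:
λ = hc/E, with hc ≈ 1239.842 keV·pm (i.e. 1239.842 eV·nm)

For E = 423.2 keV = 423200 eV:
λ = 1239.842 keV·pm / 423.2 keV
λ = 2.9297 pm

Calculate the Compton shift:
Δλ = λ_C(1 - cos(150°)) = 2.4263 × 1.8660
Δλ = 4.5276 pm

Final wavelength:
λ' = 2.9297 + 4.5276 = 7.4572 pm

Final energy:
E' = hc/λ' = 1239.842 / 7.4572 = 166.2602 keV

(Intermediate values are shown rounded; full precision is carried through to the final answer.)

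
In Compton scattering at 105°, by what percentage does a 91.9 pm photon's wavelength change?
3.3235%

Calculate the Compton shift:
Δλ = λ_C(1 - cos(105°))
Δλ = 2.4263 × (1 - cos(105°))
Δλ = 2.4263 × 1.2588
Δλ = 3.0543 pm

Percentage change:
(Δλ/λ₀) × 100 = (3.0543/91.9) × 100
= 3.3235%

(Intermediate values are shown rounded; full precision is carried through to the final answer.)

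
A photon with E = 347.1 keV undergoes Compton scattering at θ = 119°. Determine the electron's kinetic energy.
174.2904 keV

By energy conservation: K_e = E_initial - E_final

First find the scattered photon energy:
Initial wavelength: λ = hc/E = 3.5720 pm
Compton shift: Δλ = λ_C(1 - cos(119°)) = 3.6026 pm
Final wavelength: λ' = 3.5720 + 3.6026 = 7.1746 pm
Final photon energy: E' = hc/λ' = 172.8096 keV

Electron kinetic energy:
K_e = E - E' = 347.1000 - 172.8096 = 174.2904 keV

(Intermediate values are shown rounded; full precision is carried through to the final answer.)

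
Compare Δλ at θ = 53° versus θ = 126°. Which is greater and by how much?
126° produces the larger shift by a factor of 3.988

Calculate both shifts using Δλ = λ_C(1 - cos θ):

For θ₁ = 53°:
Δλ₁ = 2.4263 × (1 - cos(53°))
Δλ₁ = 2.4263 × 0.3982
Δλ₁ = 0.9661 pm

For θ₂ = 126°:
Δλ₂ = 2.4263 × (1 - cos(126°))
Δλ₂ = 2.4263 × 1.5878
Δλ₂ = 3.8525 pm

The 126° angle produces the larger shift.
Ratio: 3.8525/0.9661 = 3.988

(Intermediate values are shown rounded; full precision is carried through to the final answer.)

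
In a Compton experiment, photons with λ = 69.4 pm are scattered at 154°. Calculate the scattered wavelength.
74.0071 pm

Using the Compton scattering formula:
λ' = λ + Δλ = λ + λ_C(1 - cos θ)

Given:
- Initial wavelength λ = 69.4 pm
- Scattering angle θ = 154°
- Compton wavelength λ_C ≈ 2.4263 pm

Calculate the shift:
Δλ = 2.4263 × (1 - cos(154°))
Δλ = 2.4263 × 1.8988
Δλ = 4.6071 pm

Final wavelength:
λ' = 69.4 + 4.6071 = 74.0071 pm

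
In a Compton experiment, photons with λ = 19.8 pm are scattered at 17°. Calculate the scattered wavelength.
19.9060 pm

Using the Compton scattering formula:
λ' = λ + Δλ = λ + λ_C(1 - cos θ)

Given:
- Initial wavelength λ = 19.8 pm
- Scattering angle θ = 17°
- Compton wavelength λ_C ≈ 2.4263 pm

Calculate the shift:
Δλ = 2.4263 × (1 - cos(17°))
Δλ = 2.4263 × 0.0437
Δλ = 0.1060 pm

Final wavelength:
λ' = 19.8 + 0.1060 = 19.9060 pm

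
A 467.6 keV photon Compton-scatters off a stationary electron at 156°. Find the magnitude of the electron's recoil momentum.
3.3493e-22 kg·m/s

The electron is initially at rest, so by conservation of momentum:
p⃗_e = p⃗₀ − p⃗'  (incident photon momentum minus scattered photon momentum)

Photon momentum magnitudes (p = h/λ = E/c):
λ₀ = hc/E₀ = 2.6515 pm → p₀ = h/λ₀ = 2.4990e-22 kg·m/s
Δλ = λ_C(1 − cos 156°) = 4.6429 pm
λ' = 7.2944 pm → p' = h/λ' = 9.0838e-23 kg·m/s

The scattered photon makes angle θ = 156° with the incident direction, so by the law of cosines:
|p⃗_e|² = p₀² + p'² − 2p₀p'cos θ
|p⃗_e|² = (2.4990e-22)² + (9.0838e-23)² − 2·2.4990e-22·9.0838e-23·cos(156°)
|p⃗_e| = 3.3493e-22 kg·m/s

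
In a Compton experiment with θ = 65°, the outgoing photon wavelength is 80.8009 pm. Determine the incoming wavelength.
79.4000 pm

From λ' = λ + Δλ, we have λ = λ' - Δλ

First calculate the Compton shift:
Δλ = λ_C(1 - cos θ)
Δλ = 2.4263 × (1 - cos(65°))
Δλ = 2.4263 × 0.5774
Δλ = 1.4009 pm

Initial wavelength:
λ = λ' - Δλ
λ = 80.8009 - 1.4009
λ = 79.4000 pm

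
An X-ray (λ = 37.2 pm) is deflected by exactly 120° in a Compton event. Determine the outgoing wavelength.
40.8395 pm

Using the Compton formula: λ' = λ + λ_C(1 − cos θ)

For θ = 120°, cos θ = -1/2 (exact) = -0.5000, so:
1 − cos 120° = 1 − (-1/2) = 1.5000

Δλ = λ_C × 1.5000 = 2.4263 × 1.5000 = 3.6395 pm

λ' = 37.2 + 3.6395 = 40.8395 pm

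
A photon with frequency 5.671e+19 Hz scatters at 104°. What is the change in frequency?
2.059e+19 Hz (decrease)

Convert frequency to wavelength (c = 299792458 m/s):
λ₀ = c/f₀ = 299792458/5.671e+19 = 5.2864126e-12 m = 5.2864 pm

Calculate Compton shift:
Δλ = λ_C(1 - cos(104°)) = 3.0133 pm

Final wavelength:
λ' = λ₀ + Δλ = 5.2864 + 3.0133 = 8.2997 pm

Final frequency:
f' = c/λ' = 299792458/8.2997004e-12 = 3.6120877e+19 Hz

Frequency shift (decrease):
Δf = f₀ - f' = 5.671e+19 - 3.6120877e+19 = 2.059e+19 Hz

(Intermediate values are shown rounded; full precision is carried through to the final answer.)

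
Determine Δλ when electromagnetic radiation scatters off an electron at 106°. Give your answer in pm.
3.0951 pm

Using the Compton scattering formula:
Δλ = λ_C(1 - cos θ)

where λ_C = h/(m_e·c) ≈ 2.4263 pm is the Compton wavelength of an electron.

For θ = 106°:
cos(106°) = -0.2756
1 - cos(106°) = 1.2756

Δλ = 2.4263 × 1.2756
Δλ = 3.0951 pm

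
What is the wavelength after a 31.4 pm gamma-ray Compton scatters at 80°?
33.4050 pm

Using the Compton scattering formula:
λ' = λ + Δλ = λ + λ_C(1 - cos θ)

Given:
- Initial wavelength λ = 31.4 pm
- Scattering angle θ = 80°
- Compton wavelength λ_C ≈ 2.4263 pm

Calculate the shift:
Δλ = 2.4263 × (1 - cos(80°))
Δλ = 2.4263 × 0.8264
Δλ = 2.0050 pm

Final wavelength:
λ' = 31.4 + 2.0050 = 33.4050 pm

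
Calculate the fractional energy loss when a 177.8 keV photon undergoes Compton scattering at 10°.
0.0053 (or 0.53%)

Calculate initial and final photon energies:

Initial: E₀ = 177.8 keV → λ₀ = 6.9732 pm
Compton shift: Δλ = 0.0369 pm
Final wavelength: λ' = 7.0101 pm
Final energy: E' = 176.8651 keV

Fractional energy loss:
(E₀ - E')/E₀ = (177.8000 - 176.8651)/177.8000
= 0.9349/177.8000
= 0.0053
= 0.53%

(Intermediate values are shown rounded; full precision is carried through to the final answer.)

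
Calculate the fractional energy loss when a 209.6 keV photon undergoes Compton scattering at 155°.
0.4388 (or 43.88%)

Calculate initial and final photon energies:

Initial: E₀ = 209.6 keV → λ₀ = 5.9153 pm
Compton shift: Δλ = 4.6253 pm
Final wavelength: λ' = 10.5406 pm
Final energy: E' = 117.6257 keV

Fractional energy loss:
(E₀ - E')/E₀ = (209.6000 - 117.6257)/209.6000
= 91.9743/209.6000
= 0.4388
= 43.88%

(Intermediate values are shown rounded; full precision is carried through to the final answer.)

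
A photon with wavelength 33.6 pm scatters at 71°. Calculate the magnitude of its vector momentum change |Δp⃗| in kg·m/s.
2.2384e-23 kg·m/s

Photon momentum magnitude is p = h/λ.

Initial momentum:
p₀ = h/λ = 6.6261e-34/3.3600e-11 = 1.9720e-23 kg·m/s

After scattering:
λ' = λ + Δλ = 33.6 + 1.6364 = 35.2364 pm
p' = h/λ' = 6.6261e-34/3.5236e-11 = 1.8805e-23 kg·m/s

Momentum is a vector; the scattered photon's direction makes angle θ = 71° with the incident direction. The magnitude of the vector change Δp⃗ = p⃗₀ − p⃗' is found from the law of cosines:
|Δp⃗|² = p₀² + p'² − 2p₀p'cos θ
|Δp⃗|² = (1.9720e-23)² + (1.8805e-23)² − 2·1.9720e-23·1.8805e-23·cos(71°)
|Δp⃗| = 2.2384e-23 kg·m/s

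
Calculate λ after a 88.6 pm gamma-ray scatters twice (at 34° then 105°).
92.0691 pm

Apply Compton shift twice:

First scattering at θ₁ = 34°:
Δλ₁ = λ_C(1 - cos(34°))
Δλ₁ = 2.4263 × 0.1710
Δλ₁ = 0.4148 pm

After first scattering:
λ₁ = 88.6 + 0.4148 = 89.0148 pm

Second scattering at θ₂ = 105°:
Δλ₂ = λ_C(1 - cos(105°))
Δλ₂ = 2.4263 × 1.2588
Δλ₂ = 3.0543 pm

Final wavelength:
λ₂ = 89.0148 + 3.0543 = 92.0691 pm

Total shift: Δλ_total = 0.4148 + 3.0543 = 3.4691 pm

(Intermediate values are shown rounded; full precision is carried through to the final answer.)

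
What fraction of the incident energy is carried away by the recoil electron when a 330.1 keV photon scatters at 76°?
0.3287 (or 32.87%)

Calculate initial and final photon energies:

Initial: E₀ = 330.1 keV → λ₀ = 3.7560 pm
Compton shift: Δλ = 1.8393 pm
Final wavelength: λ' = 5.5953 pm
Final energy: E' = 221.5867 keV

Fractional energy loss:
(E₀ - E')/E₀ = (330.1000 - 221.5867)/330.1000
= 108.5133/330.1000
= 0.3287
= 32.87%

(Intermediate values are shown rounded; full precision is carried through to the final answer.)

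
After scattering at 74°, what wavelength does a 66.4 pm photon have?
68.1575 pm

Using the Compton scattering formula:
λ' = λ + Δλ = λ + λ_C(1 - cos θ)

Given:
- Initial wavelength λ = 66.4 pm
- Scattering angle θ = 74°
- Compton wavelength λ_C ≈ 2.4263 pm

Calculate the shift:
Δλ = 2.4263 × (1 - cos(74°))
Δλ = 2.4263 × 0.7244
Δλ = 1.7575 pm

Final wavelength:
λ' = 66.4 + 1.7575 = 68.1575 pm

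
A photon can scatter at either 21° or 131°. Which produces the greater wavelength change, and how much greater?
131° produces the larger shift by a factor of 24.933

Calculate both shifts using Δλ = λ_C(1 - cos θ):

For θ₁ = 21°:
Δλ₁ = 2.4263 × (1 - cos(21°))
Δλ₁ = 2.4263 × 0.0664
Δλ₁ = 0.1612 pm

For θ₂ = 131°:
Δλ₂ = 2.4263 × (1 - cos(131°))
Δλ₂ = 2.4263 × 1.6561
Δλ₂ = 4.0181 pm

The 131° angle produces the larger shift.
Ratio: 4.0181/0.1612 = 24.933

(Intermediate values are shown rounded; full precision is carried through to the final answer.)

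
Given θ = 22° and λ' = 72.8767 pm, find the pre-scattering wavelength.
72.7000 pm

From λ' = λ + Δλ, we have λ = λ' - Δλ

First calculate the Compton shift:
Δλ = λ_C(1 - cos θ)
Δλ = 2.4263 × (1 - cos(22°))
Δλ = 2.4263 × 0.0728
Δλ = 0.1767 pm

Initial wavelength:
λ = λ' - Δλ
λ = 72.8767 - 0.1767
λ = 72.7000 pm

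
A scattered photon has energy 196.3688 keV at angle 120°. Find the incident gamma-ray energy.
463.6000 keV

Convert final energy to wavelength (hc ≈ 1239.842 keV·pm):
λ' = hc/E' = 1239.842 / 196.3688 = 6.3138 pm

Calculate the Compton shift:
Δλ = λ_C(1 - cos(120°))
Δλ = 2.4263 × (1 - cos(120°))
Δλ = 3.6395 pm

Initial wavelength:
λ = λ' - Δλ = 6.3138 - 3.6395 = 2.6744 pm

Initial energy:
E = hc/λ = 1239.842 / 2.6744 = 463.6000 keV

(Intermediate values are shown rounded; full precision is carried through to the final answer.)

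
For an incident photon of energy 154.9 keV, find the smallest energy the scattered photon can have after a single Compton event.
96.4350 keV (at θ = 180°)

The scattered photon has minimum energy when its wavelength is maximum, i.e., when the Compton shift Δλ = λ_C(1 − cos θ) is maximum. This occurs at θ = 180° (backscattering), giving Δλ_max = 2λ_C = 4.8526 pm.

Initial wavelength: λ₀ = hc/E₀ = 8.0041 pm
Maximum final wavelength: λ'_max = λ₀ + 2λ_C = 8.0041 + 4.8526 = 12.8568 pm
Minimum final energy: E'_min = hc/λ'_max = 96.4350 keV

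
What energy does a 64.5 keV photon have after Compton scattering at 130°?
53.4224 keV

First convert energy to wavelength:
λ = hc/E, with hc ≈ 1239.842 keV·pm (i.e. 1239.842 eV·nm)

For E = 64.5 keV = 64500 eV:
λ = 1239.842 keV·pm / 64.5 keV
λ = 19.2224 pm

Calculate the Compton shift:
Δλ = λ_C(1 - cos(130°)) = 2.4263 × 1.6428
Δλ = 3.9859 pm

Final wavelength:
λ' = 19.2224 + 3.9859 = 23.2083 pm

Final energy:
E' = hc/λ' = 1239.842 / 23.2083 = 53.4224 keV

(Intermediate values are shown rounded; full precision is carried through to the final answer.)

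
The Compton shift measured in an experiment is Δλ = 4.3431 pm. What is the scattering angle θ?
142.19°

From the Compton formula Δλ = λ_C(1 - cos θ), we can solve for θ:

cos θ = 1 - Δλ/λ_C

Given:
- Δλ = 4.3431 pm
- λ_C = h/(m_e·c) ≈ 2.42631024 pm

cos θ = 1 - 4.3431/2.42631024
cos θ = 1 - 1.790002
cos θ = -0.790002

θ = arccos(-0.790002)
θ = 142.19°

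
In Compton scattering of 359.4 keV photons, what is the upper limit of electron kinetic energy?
210.0642 keV

Maximum energy transfer occurs at θ = 180° (backscattering).

Initial photon: E₀ = 359.4 keV → λ₀ = 3.4498 pm

Maximum Compton shift (at 180°):
Δλ_max = 2λ_C = 2 × 2.4263 = 4.8526 pm

Final wavelength:
λ' = 3.4498 + 4.8526 = 8.3024 pm

Minimum photon energy (maximum energy to electron):
E'_min = hc/λ' = 149.3358 keV

Maximum electron kinetic energy:
K_max = E₀ - E'_min = 359.4000 - 149.3358 = 210.0642 keV

(Intermediate values are shown rounded; full precision is carried through to the final answer.)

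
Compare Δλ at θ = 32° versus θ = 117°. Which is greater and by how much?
117° produces the larger shift by a factor of 9.569

Calculate both shifts using Δλ = λ_C(1 - cos θ):

For θ₁ = 32°:
Δλ₁ = 2.4263 × (1 - cos(32°))
Δλ₁ = 2.4263 × 0.1520
Δλ₁ = 0.3687 pm

For θ₂ = 117°:
Δλ₂ = 2.4263 × (1 - cos(117°))
Δλ₂ = 2.4263 × 1.4540
Δλ₂ = 3.5278 pm

The 117° angle produces the larger shift.
Ratio: 3.5278/0.3687 = 9.569

(Intermediate values are shown rounded; full precision is carried through to the final answer.)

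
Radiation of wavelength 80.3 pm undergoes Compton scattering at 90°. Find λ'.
82.7263 pm

Using the Compton formula: λ' = λ + λ_C(1 − cos θ)

For θ = 90°, cos θ = 0 (exact) = 0.0000, so:
1 − cos 90° = 1 − (0) = 1.0000

Δλ = λ_C × 1.0000 = 2.4263 × 1.0000 = 2.4263 pm

λ' = 80.3 + 2.4263 = 82.7263 pm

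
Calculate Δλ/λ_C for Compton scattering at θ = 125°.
1.5736 λ_C

The Compton shift formula is:
Δλ = λ_C(1 - cos θ)

Dividing both sides by λ_C:
Δλ/λ_C = 1 - cos θ

For θ = 125°:
Δλ/λ_C = 1 - cos(125°)
Δλ/λ_C = 1 - -0.5736
Δλ/λ_C = 1.5736

This means the shift is 1.5736 × λ_C = 3.8180 pm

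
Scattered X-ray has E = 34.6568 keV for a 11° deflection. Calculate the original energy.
34.7000 keV

Convert final energy to wavelength (hc ≈ 1239.842 keV·pm):
λ' = hc/E' = 1239.842 / 34.6568 = 35.7749 pm

Calculate the Compton shift:
Δλ = λ_C(1 - cos(11°))
Δλ = 2.4263 × (1 - cos(11°))
Δλ = 0.0446 pm

Initial wavelength:
λ = λ' - Δλ = 35.7749 - 0.0446 = 35.7303 pm

Initial energy:
E = hc/λ = 1239.842 / 35.7303 = 34.7000 keV

(Intermediate values are shown rounded; full precision is carried through to the final answer.)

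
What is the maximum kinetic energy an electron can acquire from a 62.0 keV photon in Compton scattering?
12.1071 keV

Maximum energy transfer occurs at θ = 180° (backscattering).

Initial photon: E₀ = 62.0 keV → λ₀ = 19.9975 pm

Maximum Compton shift (at 180°):
Δλ_max = 2λ_C = 2 × 2.4263 = 4.8526 pm

Final wavelength:
λ' = 19.9975 + 4.8526 = 24.8501 pm

Minimum photon energy (maximum energy to electron):
E'_min = hc/λ' = 49.8929 keV

Maximum electron kinetic energy:
K_max = E₀ - E'_min = 62.0000 - 49.8929 = 12.1071 keV

(Intermediate values are shown rounded; full precision is carried through to the final answer.)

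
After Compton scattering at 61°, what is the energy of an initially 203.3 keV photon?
168.7182 keV

First convert energy to wavelength:
λ = hc/E, with hc ≈ 1239.842 keV·pm (i.e. 1239.842 eV·nm)

For E = 203.3 keV = 203300 eV:
λ = 1239.842 keV·pm / 203.3 keV
λ = 6.0986 pm

Calculate the Compton shift:
Δλ = λ_C(1 - cos(61°)) = 2.4263 × 0.5152
Δλ = 1.2500 pm

Final wavelength:
λ' = 6.0986 + 1.2500 = 7.3486 pm

Final energy:
E' = hc/λ' = 1239.842 / 7.3486 = 168.7182 keV

(Intermediate values are shown rounded; full precision is carried through to the final answer.)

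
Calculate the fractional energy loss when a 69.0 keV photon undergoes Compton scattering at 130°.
0.1816 (or 18.16%)

Calculate initial and final photon energies:

Initial: E₀ = 69.0 keV → λ₀ = 17.9687 pm
Compton shift: Δλ = 3.9859 pm
Final wavelength: λ' = 21.9546 pm
Final energy: E' = 56.4729 keV

Fractional energy loss:
(E₀ - E')/E₀ = (69.0000 - 56.4729)/69.0000
= 12.5271/69.0000
= 0.1816
= 18.16%

(Intermediate values are shown rounded; full precision is carried through to the final answer.)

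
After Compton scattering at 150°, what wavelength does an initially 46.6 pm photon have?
51.1276 pm

Using the Compton formula: λ' = λ + λ_C(1 − cos θ)

For θ = 150°, cos θ = -√3/2 (exact) ≈ -0.8660, so:
1 − cos 150° = 1 − (-√3/2) ≈ 1.8660

Δλ = λ_C × 1.8660 = 2.4263 × 1.8660 = 4.5276 pm

λ' = 46.6 + 4.5276 = 51.1276 pm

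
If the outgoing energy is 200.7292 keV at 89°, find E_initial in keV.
326.9001 keV

Convert final energy to wavelength (hc ≈ 1239.842 keV·pm):
λ' = hc/E' = 1239.842 / 200.7292 = 6.1767 pm

Calculate the Compton shift:
Δλ = λ_C(1 - cos(89°))
Δλ = 2.4263 × (1 - cos(89°))
Δλ = 2.3840 pm

Initial wavelength:
λ = λ' - Δλ = 6.1767 - 2.3840 = 3.7927 pm

Initial energy:
E = hc/λ = 1239.842 / 3.7927 = 326.9001 keV

(Intermediate values are shown rounded; full precision is carried through to the final answer.)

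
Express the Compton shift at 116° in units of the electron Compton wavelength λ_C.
1.4384 λ_C

The Compton shift formula is:
Δλ = λ_C(1 - cos θ)

Dividing both sides by λ_C:
Δλ/λ_C = 1 - cos θ

For θ = 116°:
Δλ/λ_C = 1 - cos(116°)
Δλ/λ_C = 1 - -0.4384
Δλ/λ_C = 1.4384

This means the shift is 1.4384 × λ_C = 3.4899 pm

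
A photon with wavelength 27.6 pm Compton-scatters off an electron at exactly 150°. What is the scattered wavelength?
32.1276 pm

Using the Compton formula: λ' = λ + λ_C(1 − cos θ)

For θ = 150°, cos θ = -√3/2 (exact) ≈ -0.8660, so:
1 − cos 150° = 1 − (-√3/2) ≈ 1.8660

Δλ = λ_C × 1.8660 = 2.4263 × 1.8660 = 4.5276 pm

λ' = 27.6 + 4.5276 = 32.1276 pm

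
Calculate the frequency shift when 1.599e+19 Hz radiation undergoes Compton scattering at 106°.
2.266e+18 Hz (decrease)

Convert frequency to wavelength (c = 299792458 m/s):
λ₀ = c/f₀ = 299792458/1.599e+19 = 1.8748747e-11 m = 18.7487 pm

Calculate Compton shift:
Δλ = λ_C(1 - cos(106°)) = 3.0951 pm

Final wavelength:
λ' = λ₀ + Δλ = 18.7487 + 3.0951 = 21.8438 pm

Final frequency:
f' = c/λ' = 299792458/2.1843839e-11 = 1.3724349e+19 Hz

Frequency shift (decrease):
Δf = f₀ - f' = 1.599e+19 - 1.3724349e+19 = 2.266e+18 Hz

(Intermediate values are shown rounded; full precision is carried through to the final answer.)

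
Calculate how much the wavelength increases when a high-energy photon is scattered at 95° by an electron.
2.6378 pm

Using the Compton scattering formula:
Δλ = λ_C(1 - cos θ)

where λ_C = h/(m_e·c) ≈ 2.4263 pm is the Compton wavelength of an electron.

For θ = 95°:
cos(95°) = -0.0872
1 - cos(95°) = 1.0872

Δλ = 2.4263 × 1.0872
Δλ = 2.6378 pm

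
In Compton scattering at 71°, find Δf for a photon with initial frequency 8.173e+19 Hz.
2.521e+19 Hz (decrease)

Convert frequency to wavelength (c = 299792458 m/s):
λ₀ = c/f₀ = 299792458/8.173e+19 = 3.6680834e-12 m = 3.6681 pm

Calculate Compton shift:
Δλ = λ_C(1 - cos(71°)) = 1.6364 pm

Final wavelength:
λ' = λ₀ + Δλ = 3.6681 + 1.6364 = 5.3045 pm

Final frequency:
f' = c/λ' = 299792458/5.3044643e-12 = 5.6517009e+19 Hz

Frequency shift (decrease):
Δf = f₀ - f' = 8.173e+19 - 5.6517009e+19 = 2.521e+19 Hz

(Intermediate values are shown rounded; full precision is carried through to the final answer.)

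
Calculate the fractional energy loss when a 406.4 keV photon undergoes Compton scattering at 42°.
0.1696 (or 16.96%)

Calculate initial and final photon energies:

Initial: E₀ = 406.4 keV → λ₀ = 3.0508 pm
Compton shift: Δλ = 0.6232 pm
Final wavelength: λ' = 3.6740 pm
Final energy: E' = 337.4636 keV

Fractional energy loss:
(E₀ - E')/E₀ = (406.4000 - 337.4636)/406.4000
= 68.9364/406.4000
= 0.1696
= 16.96%

(Intermediate values are shown rounded; full precision is carried through to the final answer.)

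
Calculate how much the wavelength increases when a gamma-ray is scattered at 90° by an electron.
2.4263 pm

Using the Compton scattering formula:
Δλ = λ_C(1 - cos θ)

where λ_C = h/(m_e·c) ≈ 2.4263 pm is the Compton wavelength of an electron.

For θ = 90°:
cos(90°) = 0.0000
1 - cos(90°) = 1.0000

Δλ = 2.4263 × 1.0000
Δλ = 2.4263 pm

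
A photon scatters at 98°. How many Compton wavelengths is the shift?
1.1392 λ_C

The Compton shift formula is:
Δλ = λ_C(1 - cos θ)

Dividing both sides by λ_C:
Δλ/λ_C = 1 - cos θ

For θ = 98°:
Δλ/λ_C = 1 - cos(98°)
Δλ/λ_C = 1 - -0.1392
Δλ/λ_C = 1.1392

This means the shift is 1.1392 × λ_C = 2.7640 pm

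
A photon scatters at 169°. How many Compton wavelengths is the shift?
1.9816 λ_C

The Compton shift formula is:
Δλ = λ_C(1 - cos θ)

Dividing both sides by λ_C:
Δλ/λ_C = 1 - cos θ

For θ = 169°:
Δλ/λ_C = 1 - cos(169°)
Δλ/λ_C = 1 - -0.9816
Δλ/λ_C = 1.9816

This means the shift is 1.9816 × λ_C = 4.8080 pm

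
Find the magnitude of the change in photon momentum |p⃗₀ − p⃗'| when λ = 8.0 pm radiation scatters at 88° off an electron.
1.0293e-22 kg·m/s

Photon momentum magnitude is p = h/λ.

Initial momentum:
p₀ = h/λ = 6.6261e-34/8.0000e-12 = 8.2826e-23 kg·m/s

After scattering:
λ' = λ + Δλ = 8.0 + 2.3416 = 10.3416 pm
p' = h/λ' = 6.6261e-34/1.0342e-11 = 6.4072e-23 kg·m/s

Momentum is a vector; the scattered photon's direction makes angle θ = 88° with the incident direction. The magnitude of the vector change Δp⃗ = p⃗₀ − p⃗' is found from the law of cosines:
|Δp⃗|² = p₀² + p'² − 2p₀p'cos θ
|Δp⃗|² = (8.2826e-23)² + (6.4072e-23)² − 2·8.2826e-23·6.4072e-23·cos(88°)
|Δp⃗| = 1.0293e-22 kg·m/s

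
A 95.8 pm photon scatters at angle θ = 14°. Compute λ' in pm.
95.8721 pm

Using the Compton scattering formula:
λ' = λ + Δλ = λ + λ_C(1 - cos θ)

Given:
- Initial wavelength λ = 95.8 pm
- Scattering angle θ = 14°
- Compton wavelength λ_C ≈ 2.4263 pm

Calculate the shift:
Δλ = 2.4263 × (1 - cos(14°))
Δλ = 2.4263 × 0.0297
Δλ = 0.0721 pm

Final wavelength:
λ' = 95.8 + 0.0721 = 95.8721 pm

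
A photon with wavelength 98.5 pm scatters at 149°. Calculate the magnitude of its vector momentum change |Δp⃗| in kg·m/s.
1.2681e-23 kg·m/s

Photon momentum magnitude is p = h/λ.

Initial momentum:
p₀ = h/λ = 6.6261e-34/9.8500e-11 = 6.7270e-24 kg·m/s

After scattering:
λ' = λ + Δλ = 98.5 + 4.5061 = 103.0061 pm
p' = h/λ' = 6.6261e-34/1.0301e-10 = 6.4327e-24 kg·m/s

Momentum is a vector; the scattered photon's direction makes angle θ = 149° with the incident direction. The magnitude of the vector change Δp⃗ = p⃗₀ − p⃗' is found from the law of cosines:
|Δp⃗|² = p₀² + p'² − 2p₀p'cos θ
|Δp⃗|² = (6.7270e-24)² + (6.4327e-24)² − 2·6.7270e-24·6.4327e-24·cos(149°)
|Δp⃗| = 1.2681e-23 kg·m/s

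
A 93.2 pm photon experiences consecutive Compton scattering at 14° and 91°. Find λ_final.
95.7407 pm

Apply Compton shift twice:

First scattering at θ₁ = 14°:
Δλ₁ = λ_C(1 - cos(14°))
Δλ₁ = 2.4263 × 0.0297
Δλ₁ = 0.0721 pm

After first scattering:
λ₁ = 93.2 + 0.0721 = 93.2721 pm

Second scattering at θ₂ = 91°:
Δλ₂ = λ_C(1 - cos(91°))
Δλ₂ = 2.4263 × 1.0175
Δλ₂ = 2.4687 pm

Final wavelength:
λ₂ = 93.2721 + 2.4687 = 95.7407 pm

Total shift: Δλ_total = 0.0721 + 2.4687 = 2.5407 pm

(Intermediate values are shown rounded; full precision is carried through to the final answer.)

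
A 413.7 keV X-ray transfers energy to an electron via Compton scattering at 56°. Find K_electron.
108.8079 keV

By energy conservation: K_e = E_initial - E_final

First find the scattered photon energy:
Initial wavelength: λ = hc/E = 2.9970 pm
Compton shift: Δλ = λ_C(1 - cos(56°)) = 1.0695 pm
Final wavelength: λ' = 2.9970 + 1.0695 = 4.0665 pm
Final photon energy: E' = hc/λ' = 304.8921 keV

Electron kinetic energy:
K_e = E - E' = 413.7000 - 304.8921 = 108.8079 keV

(Intermediate values are shown rounded; full precision is carried through to the final answer.)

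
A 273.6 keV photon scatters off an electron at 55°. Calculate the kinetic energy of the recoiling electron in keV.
50.8561 keV

By energy conservation: K_e = E_initial - E_final

First find the scattered photon energy:
Initial wavelength: λ = hc/E = 4.5316 pm
Compton shift: Δλ = λ_C(1 - cos(55°)) = 1.0346 pm
Final wavelength: λ' = 4.5316 + 1.0346 = 5.5662 pm
Final photon energy: E' = hc/λ' = 222.7439 keV

Electron kinetic energy:
K_e = E - E' = 273.6000 - 222.7439 = 50.8561 keV

(Intermediate values are shown rounded; full precision is carried through to the final answer.)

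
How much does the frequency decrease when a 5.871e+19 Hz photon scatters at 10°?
4.208e+17 Hz (decrease)

Convert frequency to wavelength (c = 299792458 m/s):
λ₀ = c/f₀ = 299792458/5.871e+19 = 5.1063270e-12 m = 5.1063 pm

Calculate Compton shift:
Δλ = λ_C(1 - cos(10°)) = 0.0369 pm

Final wavelength:
λ' = λ₀ + Δλ = 5.1063 + 0.0369 = 5.1432 pm

Final frequency:
f' = c/λ' = 299792458/5.1431881e-12 = 5.8289227e+19 Hz

Frequency shift (decrease):
Δf = f₀ - f' = 5.871e+19 - 5.8289227e+19 = 4.208e+17 Hz

(Intermediate values are shown rounded; full precision is carried through to the final answer.)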